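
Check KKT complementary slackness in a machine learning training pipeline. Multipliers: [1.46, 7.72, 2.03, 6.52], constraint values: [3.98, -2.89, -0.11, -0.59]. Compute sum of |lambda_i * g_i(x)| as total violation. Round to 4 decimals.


KKT complementary slackness check:
lambda_1 * g_1 = 1.46 * 3.98 = 5.8108
lambda_2 * g_2 = 7.72 * -2.89 = -22.3108
lambda_3 * g_3 = 2.03 * -0.11 = -0.2233
lambda_4 * g_4 = 6.52 * -0.59 = -3.8468
Total violation = 5.8108 + 22.3108 + 0.2233 + 3.8468 = 32.1917


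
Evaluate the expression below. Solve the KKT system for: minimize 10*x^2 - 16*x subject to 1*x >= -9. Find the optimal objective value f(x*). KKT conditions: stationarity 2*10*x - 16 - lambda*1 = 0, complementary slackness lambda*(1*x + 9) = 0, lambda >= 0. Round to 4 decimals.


Step 1: Try lambda = 0 (constraint inactive).
Stationarity: 2*10*x - 16 = 0
x* = 16/(2*10) = 0.8
Check constraint: 1*0.8 = 0.8 >= -9 -- satisfied.
Step 2: Compute optimal value.
f(x*) = 10*0.8^2 - 16*0.8 = -6.4


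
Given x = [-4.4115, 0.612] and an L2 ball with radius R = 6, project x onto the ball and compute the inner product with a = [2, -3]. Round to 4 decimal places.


Step 1: Compute ||x|| (intermediates to 6 decimals).
||x|| = sqrt((-4.4115)^2 + 0.612^2) = 4.453749
Step 2: Project.
Since ||x|| <= R, proj = x (no scaling needed).
proj(x) = [-4.4115, 0.612]
Step 3: Dot product.
a^T * proj(x) = 2*(-4.4115) - 3*0.612 = -10.659


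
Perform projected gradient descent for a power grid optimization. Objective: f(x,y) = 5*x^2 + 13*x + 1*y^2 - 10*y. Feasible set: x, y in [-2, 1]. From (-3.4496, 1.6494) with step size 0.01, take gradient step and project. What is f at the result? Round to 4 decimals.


Step 1: Compute gradient at (-3.4496, 1.6494).
grad_x = 2*5*-3.4496 + 13 = -21.496
grad_y = 2*1*1.6494 - 10 = -6.7012
Step 2: Gradient step.
x_raw = -3.4496 - 0.01*-21.496 = -3.2346
y_raw = 1.6494 - 0.01*-6.7012 = 1.7164
Step 3: Project onto [-2, 1].
x_proj = clip(-3.2346) = -2.0
y_proj = clip(1.7164) = 1.0
Step 4: Evaluate f.
f(-2.0, 1.0) = -15.0


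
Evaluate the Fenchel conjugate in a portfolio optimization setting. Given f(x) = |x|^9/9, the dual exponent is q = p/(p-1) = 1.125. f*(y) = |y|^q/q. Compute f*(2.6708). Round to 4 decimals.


The conjugate exponent q satisfies 1/p + 1/q = 1.
p = 9, so q = 9/(9 - 1) = 1.125
|y|^q = 2.6708^1.125 = 3.0198
f*(2.6708) = 3.0198 / 1.125 = 2.6842


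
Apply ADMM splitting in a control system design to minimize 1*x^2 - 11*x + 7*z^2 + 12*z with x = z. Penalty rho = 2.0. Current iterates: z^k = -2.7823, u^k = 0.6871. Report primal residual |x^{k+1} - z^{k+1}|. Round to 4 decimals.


ADMM iteration with rho = 2.0, z^k = -2.7823, u^k = 0.6871
Step 1: x-update.
Minimize 1*x^2 - 11*x + (2.0/2)*(x + 2.7823 + 0.6871)^2
FOC: (2*1 + 2.0)*x = 11 + 2.0*(-2.7823 - 0.6871)
x^{k+1} = 1.0153
Step 2: z-update.
Minimize 7*z^2 + 12*z + (2.0/2)*(1.0153 - z + 0.6871)^2
FOC: (2*7 + 2.0)*z = -12 + 2.0*(1.0153 + 0.6871)
z^{k+1} = -0.5372
Step 3: u-update.
u^{k+1} = 0.6871 + 1.0153 + 0.5372 = 2.2396
Step 4: Primal residual = |1.0153 + 0.5372| = 1.5525


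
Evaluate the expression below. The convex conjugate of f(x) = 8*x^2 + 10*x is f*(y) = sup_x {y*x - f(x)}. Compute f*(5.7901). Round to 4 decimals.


f*(y) = sup_x {y*x - a*x^2 - b*x} = sup_x {(y-b)*x - a*x^2}
FOC: (y - b) - 2a*x = 0 => x* = (y - b)/(2a)
x* = (5.7901 - 10)/(2*8) = -0.2631
f*(5.7901) = (y-b)^2/(4a) = (5.7901 - 10)^2/(4*8)
= 17.7233/32 = 0.5539


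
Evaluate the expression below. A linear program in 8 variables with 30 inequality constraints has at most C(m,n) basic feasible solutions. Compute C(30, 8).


Each vertex corresponds to some choice of n active constraints out of m, so the number of vertices is at most C(m, n) = m! / (n!(m-n)!).
m = 30, n = 8
Numerator: 30 * 29 * 28 * 27 * 26 * 25 * 24 * 23
Denominator: 8! = 40320
C(30, 8) = 5852925


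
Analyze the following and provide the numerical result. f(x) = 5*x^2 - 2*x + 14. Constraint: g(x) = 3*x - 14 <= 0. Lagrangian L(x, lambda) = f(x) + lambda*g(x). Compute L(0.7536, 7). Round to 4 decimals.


Step 1: Evaluate f(x).
f(0.7536) = 5*0.7536^2 - 2*0.7536 + 14 = 15.3324
Step 2: Evaluate g(x).
g(0.7536) = 3*0.7536 - 14 = -11.7392
Step 3: Compute Lagrangian.
L = 15.3324 + 7*-11.7392 = -66.842


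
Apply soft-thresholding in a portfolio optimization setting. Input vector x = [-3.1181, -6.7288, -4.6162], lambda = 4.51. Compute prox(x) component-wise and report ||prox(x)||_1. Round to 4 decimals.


Soft-thresholding with lambda = 4.51:
prox(-3.1181) = sign(-3.1181)*max(|-3.1181| - 4.51, 0) = 0.0
prox(-6.7288) = sign(-6.7288)*max(|-6.7288| - 4.51, 0) = -2.2188
prox(-4.6162) = sign(-4.6162)*max(|-4.6162| - 4.51, 0) = -0.1062
prox(x) = [0.0, -2.2188, -0.1062]
||prox(x)||_1 = 0.0 + 2.2188 + 0.1062 = 2.325


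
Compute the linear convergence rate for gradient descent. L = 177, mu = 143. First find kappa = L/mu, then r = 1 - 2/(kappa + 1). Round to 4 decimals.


Step 1: Compute the condition number.
kappa = L/mu = 177/143 = 1.2378
Step 2: Compute the convergence rate.
r = 1 - 2/(kappa + 1) = 1 - 2*mu/(L + mu) = (L - mu)/(L + mu) = 34/320 = 0.1063


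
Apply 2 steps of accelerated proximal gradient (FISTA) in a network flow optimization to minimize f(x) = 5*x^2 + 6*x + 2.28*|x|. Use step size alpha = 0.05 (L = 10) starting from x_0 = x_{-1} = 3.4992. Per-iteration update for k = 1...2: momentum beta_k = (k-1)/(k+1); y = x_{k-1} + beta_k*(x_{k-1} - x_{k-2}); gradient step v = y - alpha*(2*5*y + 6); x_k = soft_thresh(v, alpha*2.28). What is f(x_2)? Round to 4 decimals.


FISTA on f(x) = 5*x^2 + 6*x + 2.28*|x|
L = 10, alpha = 0.05
Iteration 1: beta = 0.0, y = 3.4992 + 0.0*(3.4992 - 3.4992) = 3.4992
  grad(y) = 40.992, v = y - alpha*grad = 1.4496
  prox(v) = soft_thresh(1.4496, 0.114) = 1.3356
Iteration 2: beta = 0.3333, y = 1.3356 + 0.3333*(1.3356 - 3.4992) = 0.6144
  grad(y) = 12.144, v = y - alpha*grad = 0.0072
  prox(v) = soft_thresh(0.0072, 0.114) = 0.0
f(x_2) = 5*0.0^2 + 6*0.0 + 2.28*|0.0| = 0.0


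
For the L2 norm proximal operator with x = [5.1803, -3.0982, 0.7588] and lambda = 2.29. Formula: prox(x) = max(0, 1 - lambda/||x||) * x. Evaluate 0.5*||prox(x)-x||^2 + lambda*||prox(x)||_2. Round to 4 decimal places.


Step 1: Compute ||x||.
||x|| = 6.0836
Step 2: Compute scaling factor.
scale = max(0, 1 - 2.29/6.0836) = 0.6236
Step 3: prox(x) = [3.2303, -1.932, 0.4732]
||prox(x)|| = 3.7936
Step 4: Proximal objective.
0.5*||prox-x||^2 = 2.6221
lambda*||prox|| = 8.6873
Total = 11.3094


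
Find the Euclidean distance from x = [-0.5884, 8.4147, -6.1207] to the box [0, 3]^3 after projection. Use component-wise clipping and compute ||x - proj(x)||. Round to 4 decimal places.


Project each component onto [0, 3].
clip(-0.5884) = 0.0, clip(8.4147) = 3.0, clip(-6.1207) = 0.0
Projection = [0.0, 3.0, 0.0]
Squared diffs: [0.3462, 29.319, 37.463]
Distance = sqrt(67.1282) = 8.1932


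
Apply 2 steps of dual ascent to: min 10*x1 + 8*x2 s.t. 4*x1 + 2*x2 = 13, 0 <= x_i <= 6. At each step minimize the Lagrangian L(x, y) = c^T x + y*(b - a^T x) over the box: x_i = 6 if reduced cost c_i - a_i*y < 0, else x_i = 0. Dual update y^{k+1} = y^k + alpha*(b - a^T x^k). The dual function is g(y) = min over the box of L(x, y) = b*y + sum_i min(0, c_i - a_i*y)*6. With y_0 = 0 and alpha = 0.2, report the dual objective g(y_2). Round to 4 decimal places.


Dual ascent for LP: min 10*x1 + 8*x2, 4*x1 + 2*x2 = 13, 0 <= x_i <= 6
Step 1: y^k = 0.0, reduced costs: (10.0, 8.0)
  x^k = (0.0, 0.0), subgradient = b - a^T x = 13.0
  y^{k+1} = 0.0 + 0.2*13.0 = 2.6
Step 2: y^k = 2.6, reduced costs: (-0.4, 2.8)
  x^k = (6.0, 0.0), subgradient = b - a^T x = -11.0
  y^{k+1} = 2.6 + 0.2*-11.0 = 0.4
Dual objective at y_2 = 0.4: reduced costs (8.4, 7.2), box minimizer x = (0.0, 0.0)
g(y_2) = b*y + (c1 - a1*y)*x1 + (c2 - a2*y)*x2 = 13*0.4 + 8.4*0.0 + 7.2*0.0 = 5.2 + 0.0 + 0.0 = 5.2


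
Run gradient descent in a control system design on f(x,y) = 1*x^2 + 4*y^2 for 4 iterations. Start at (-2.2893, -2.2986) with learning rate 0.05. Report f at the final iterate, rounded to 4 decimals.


Gradient descent on f(x,y) = 1*x^2 + 4*y^2.
Starting point: (-2.2893, -2.2986), alpha = 0.05
Step 1: grad_x = 2*1*-2.2893 = -4.5786, grad_y = 2*4*-2.2986 = -18.3888
  x_1 = -2.2893 - 0.05*-4.5786 = -2.0604
  y_1 = -2.2986 - 0.05*-18.3888 = -1.3792
Step 2: grad_x = 2*1*-2.0604 = -4.1207, grad_y = 2*4*-1.3792 = -11.0333
  x_2 = -2.0604 - 0.05*-4.1207 = -1.8543
  y_2 = -1.3792 - 0.05*-11.0333 = -0.8275
Step 3: grad_x = 2*1*-1.8543 = -3.7087, grad_y = 2*4*-0.8275 = -6.62
  x_3 = -1.8543 - 0.05*-3.7087 = -1.6689
  y_3 = -0.8275 - 0.05*-6.62 = -0.4965
Step 4: grad_x = 2*1*-1.6689 = -3.3378, grad_y = 2*4*-0.4965 = -3.972
  x_4 = -1.6689 - 0.05*-3.3378 = -1.502
  y_4 = -0.4965 - 0.05*-3.972 = -0.2979
f(-1.502, -0.2979) = 1*(-1.502)^2 + 4*(-0.2979)^2 = 2.611


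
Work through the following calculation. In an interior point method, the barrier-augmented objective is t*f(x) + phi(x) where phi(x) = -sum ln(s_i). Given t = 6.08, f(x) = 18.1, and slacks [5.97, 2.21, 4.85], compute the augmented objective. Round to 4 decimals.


Step 1: Compute log-barrier.
ln values: [1.7867, 0.793, 1.579]
phi = -(1.7867 + 0.793 + 1.579) = -4.1587
Step 2: Compute augmented objective.
t*f(x) = 6.08*18.1 = 110.048
Total = 110.048 - 4.1587 = 105.8893


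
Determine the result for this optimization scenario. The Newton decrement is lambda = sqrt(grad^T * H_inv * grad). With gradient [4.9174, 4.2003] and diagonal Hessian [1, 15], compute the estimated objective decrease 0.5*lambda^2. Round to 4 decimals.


Step 1: H is diagonal, so H^(-1) * g = [4.9174, 0.28].
Step 2: g^T H^(-1) g = sum_i g_i^2 / H_ii
  = (4.9174)^2/1 + (4.2003)^2/15
  = 24.1808 + 1.1762 = 25.357
Step 3: Objective decrease = 0.5 * g^T H^(-1) g = 12.6785


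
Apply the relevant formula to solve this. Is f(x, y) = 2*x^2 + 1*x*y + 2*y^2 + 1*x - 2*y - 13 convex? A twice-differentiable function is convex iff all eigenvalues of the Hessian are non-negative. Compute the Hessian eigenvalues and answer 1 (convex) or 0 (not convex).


The Hessian of f(x,y) = 2*x^2 + 1*x*y + 2*y^2 + 1*x - 2*y - 13 is:
H = [[4, 1], [1, 4]]
Trace = 4 + 4 = 8
Determinant = 4*4 - (1)^2 = 15
Discriminant = (8)^2 - 4*15 = 4.0
Eigenvalues: lambda_1 = 3.0, lambda_2 = 5.0
The function is convex.

1


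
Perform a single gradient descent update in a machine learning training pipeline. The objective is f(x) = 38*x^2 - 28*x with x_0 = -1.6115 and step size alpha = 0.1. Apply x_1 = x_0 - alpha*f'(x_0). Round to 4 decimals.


We compute the gradient at x_0 and apply the update.
f'(x) = 76*x - 28
f'(-1.6115) = 76*-1.6115 - 28 = -150.474
x_1 = -1.6115 - 0.1*-150.474 = 13.4359


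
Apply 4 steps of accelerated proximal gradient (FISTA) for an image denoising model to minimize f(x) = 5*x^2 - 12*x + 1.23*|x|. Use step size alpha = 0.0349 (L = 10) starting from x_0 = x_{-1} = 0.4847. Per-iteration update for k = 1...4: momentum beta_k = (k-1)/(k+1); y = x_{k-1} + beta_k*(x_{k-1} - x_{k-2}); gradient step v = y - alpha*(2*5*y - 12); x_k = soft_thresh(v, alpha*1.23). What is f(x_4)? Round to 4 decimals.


FISTA on f(x) = 5*x^2 - 12*x + 1.23*|x|
L = 10, alpha = 0.0349
Iteration 1: beta = 0.0, y = 0.4847 + 0.0*(0.4847 - 0.4847) = 0.4847
  grad(y) = -7.153, v = y - alpha*grad = 0.7343
  prox(v) = soft_thresh(0.7343, 0.0429) = 0.6914
Iteration 2: beta = 0.3333, y = 0.6914 + 0.3333*(0.6914 - 0.4847) = 0.7603
  grad(y) = -4.3968, v = y - alpha*grad = 0.9138
  prox(v) = soft_thresh(0.9138, 0.0429) = 0.8708
Iteration 3: beta = 0.5, y = 0.8708 + 0.5*(0.8708 - 0.6914) = 0.9606
  grad(y) = -2.3945, v = y - alpha*grad = 1.0441
  prox(v) = soft_thresh(1.0441, 0.0429) = 1.0012
Iteration 4: beta = 0.6, y = 1.0012 + 0.6*(1.0012 - 0.8708) = 1.0794
  grad(y) = -1.206, v = y - alpha*grad = 1.1215
  prox(v) = soft_thresh(1.1215, 0.0429) = 1.0786
f(x_4) = 5*1.0786^2 - 12*1.0786 + 1.23*|1.0786| = -5.7996


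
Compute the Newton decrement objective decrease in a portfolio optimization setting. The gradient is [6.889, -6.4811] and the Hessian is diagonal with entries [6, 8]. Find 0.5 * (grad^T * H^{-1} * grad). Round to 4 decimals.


Step 1: H is diagonal, so H^(-1) * g = [1.1482, -0.8101].
Step 2: g^T H^(-1) g = sum_i g_i^2 / H_ii
  = (6.889)^2/6 + (-6.4811)^2/8
  = 7.9097 + 5.2506 = 13.1603
Step 3: Objective decrease = 0.5 * g^T H^(-1) g = 6.5802


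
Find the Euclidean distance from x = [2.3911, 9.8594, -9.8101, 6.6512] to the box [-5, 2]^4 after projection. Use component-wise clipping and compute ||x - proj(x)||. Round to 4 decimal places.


Project each component onto [-5, 2].
clip(2.3911) = 2.0, clip(9.8594) = 2.0, clip(-9.8101) = -5.0, clip(6.6512) = 2.0
Projection = [2.0, 2.0, -5.0, 2.0]
Squared diffs: [0.153, 61.7702, 23.1371, 21.6337]
Distance = sqrt(106.694) = 10.3293


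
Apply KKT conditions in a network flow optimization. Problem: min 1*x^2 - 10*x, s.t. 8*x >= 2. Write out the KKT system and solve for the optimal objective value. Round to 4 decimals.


Step 1: Try lambda = 0 (constraint inactive).
Stationarity: 2*1*x - 10 = 0
x* = 10/(2*1) = 5.0
Check constraint: 8*5.0 = 40.0 >= 2 -- satisfied.
Step 2: Compute optimal value.
f(x*) = 1*5.0^2 - 10*5.0 = -25.0


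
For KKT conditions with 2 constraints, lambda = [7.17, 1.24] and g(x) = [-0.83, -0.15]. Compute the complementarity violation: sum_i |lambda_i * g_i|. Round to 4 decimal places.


KKT complementary slackness check:
lambda_1 * g_1 = 7.17 * -0.83 = -5.9511
lambda_2 * g_2 = 1.24 * -0.15 = -0.186
Total violation = 5.9511 + 0.186 = 6.1371


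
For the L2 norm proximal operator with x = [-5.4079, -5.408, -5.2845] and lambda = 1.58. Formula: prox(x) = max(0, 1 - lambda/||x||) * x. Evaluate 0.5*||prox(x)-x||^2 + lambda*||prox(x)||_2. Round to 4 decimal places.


Step 1: Compute ||x||.
||x|| = 9.2961
Step 2: Compute scaling factor.
scale = max(0, 1 - 1.58/9.2961) = 0.83
Step 3: prox(x) = [-4.4888, -4.4888, -4.3863]
||prox(x)|| = 7.7161
Step 4: Proximal objective.
0.5*||prox-x||^2 = 1.2482
lambda*||prox|| = 12.1914
Total = 13.4397


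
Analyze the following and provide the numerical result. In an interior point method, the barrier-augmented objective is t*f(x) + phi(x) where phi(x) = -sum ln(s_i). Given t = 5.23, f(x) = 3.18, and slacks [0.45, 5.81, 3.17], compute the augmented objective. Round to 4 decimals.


Step 1: Compute log-barrier.
ln values: [-0.7985, 1.7596, 1.1537]
phi = -(-0.7985 + 1.7596 + 1.1537) = -2.1148
Step 2: Compute augmented objective.
t*f(x) = 5.23*3.18 = 16.6314
Total = 16.6314 - 2.1148 = 14.5166


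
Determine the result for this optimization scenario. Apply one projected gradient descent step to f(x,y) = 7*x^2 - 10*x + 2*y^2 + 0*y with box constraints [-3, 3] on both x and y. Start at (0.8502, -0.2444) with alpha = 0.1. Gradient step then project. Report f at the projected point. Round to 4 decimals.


Step 1: Compute gradient at (0.8502, -0.2444).
grad_x = 2*7*0.8502 - 10 = 1.9028
grad_y = 2*2*-0.2444 + 0 = -0.9776
Step 2: Gradient step.
x_raw = 0.8502 - 0.1*1.9028 = 0.6599
y_raw = -0.2444 - 0.1*-0.9776 = -0.1466
Step 3: Project onto [-3, 3].
x_proj = clip(0.6599) = 0.6599
y_proj = clip(-0.1466) = -0.1466
Step 4: Evaluate f.
f(0.6599, -0.1466) = -3.5077


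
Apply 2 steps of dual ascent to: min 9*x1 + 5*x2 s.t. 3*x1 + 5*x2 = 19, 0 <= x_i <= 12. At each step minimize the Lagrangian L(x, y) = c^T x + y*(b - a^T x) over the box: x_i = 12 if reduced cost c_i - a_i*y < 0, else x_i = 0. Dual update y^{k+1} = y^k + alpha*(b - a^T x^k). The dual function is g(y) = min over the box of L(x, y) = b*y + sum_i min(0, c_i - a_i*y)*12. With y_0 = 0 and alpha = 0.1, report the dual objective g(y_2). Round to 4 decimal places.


Dual ascent for LP: min 9*x1 + 5*x2, 3*x1 + 5*x2 = 19, 0 <= x_i <= 12
Step 1: y^k = 0.0, reduced costs: (9.0, 5.0)
  x^k = (0.0, 0.0), subgradient = b - a^T x = 19.0
  y^{k+1} = 0.0 + 0.1*19.0 = 1.9
Step 2: y^k = 1.9, reduced costs: (3.3, -4.5)
  x^k = (0.0, 12.0), subgradient = b - a^T x = -41.0
  y^{k+1} = 1.9 + 0.1*-41.0 = -2.2
Dual objective at y_2 = -2.2: reduced costs (15.6, 16.0), box minimizer x = (0.0, 0.0)
g(y_2) = b*y + (c1 - a1*y)*x1 + (c2 - a2*y)*x2 = 19*(-2.2) + 15.6*0.0 + 16.0*0.0 = -41.8 + 0.0 + 0.0 = -41.8


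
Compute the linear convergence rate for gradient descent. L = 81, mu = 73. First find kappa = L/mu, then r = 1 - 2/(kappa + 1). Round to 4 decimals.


Step 1: Compute the condition number.
kappa = L/mu = 81/73 = 1.1096
Step 2: Compute the convergence rate.
r = 1 - 2/(kappa + 1) = 1 - 2*mu/(L + mu) = (L - mu)/(L + mu) = 8/154 = 0.0519


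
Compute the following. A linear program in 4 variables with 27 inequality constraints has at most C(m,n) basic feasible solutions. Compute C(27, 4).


Each vertex corresponds to some choice of n active constraints out of m, so the number of vertices is at most C(m, n) = m! / (n!(m-n)!).
m = 27, n = 4
Numerator: 27 * 26 * 25 * 24
Denominator: 4! = 24
C(27, 4) = 17550


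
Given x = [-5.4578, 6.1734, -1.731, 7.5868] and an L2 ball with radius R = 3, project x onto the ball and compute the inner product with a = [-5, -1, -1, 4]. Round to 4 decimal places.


Step 1: Compute ||x|| (intermediates to 6 decimals).
||x|| = sqrt((-5.4578)^2 + 6.1734^2 + (-1.731)^2 + 7.5868^2) = 11.33377
Step 2: Project.
Since ||x|| > R, scale = R/||x|| = 3/11.33377 = 0.264696, proj(x) = scale * x
proj(x) = [-1.444658, 1.634074, -0.458189, 2.008196]
Step 3: Dot product.
a^T * proj(x) = -5*(-1.444658) - 1*1.634074 - 1*(-0.458189) + 4*2.008196 = 14.0802


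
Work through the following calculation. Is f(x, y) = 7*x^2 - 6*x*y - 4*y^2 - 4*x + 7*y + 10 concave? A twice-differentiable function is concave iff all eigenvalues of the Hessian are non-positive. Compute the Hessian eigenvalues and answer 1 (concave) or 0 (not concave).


The Hessian of f(x,y) = 7*x^2 - 6*x*y - 4*y^2 - 4*x + 7*y + 10 is:
H = [[14, -6], [-6, -8]]
Trace = 14 - 8 = 6
Determinant = 14*-8 - (-6)^2 = -148
Discriminant = (6)^2 - 4*-148 = 628.0
Eigenvalues: lambda_1 = -9.53, lambda_2 = 15.53
The function is not concave.

0


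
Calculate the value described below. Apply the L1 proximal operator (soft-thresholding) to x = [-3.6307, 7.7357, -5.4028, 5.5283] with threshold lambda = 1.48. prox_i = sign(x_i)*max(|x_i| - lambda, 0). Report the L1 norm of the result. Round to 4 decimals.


Soft-thresholding with lambda = 1.48:
prox(-3.6307) = sign(-3.6307)*max(|-3.6307| - 1.48, 0) = -2.1507
prox(7.7357) = sign(7.7357)*max(|7.7357| - 1.48, 0) = 6.2557
prox(-5.4028) = sign(-5.4028)*max(|-5.4028| - 1.48, 0) = -3.9228
prox(5.5283) = sign(5.5283)*max(|5.5283| - 1.48, 0) = 4.0483
prox(x) = [-2.1507, 6.2557, -3.9228, 4.0483]
||prox(x)||_1 = 2.1507 + 6.2557 + 3.9228 + 4.0483 = 16.3775


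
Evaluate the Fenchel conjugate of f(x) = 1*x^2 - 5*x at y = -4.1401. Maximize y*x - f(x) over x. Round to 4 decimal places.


f*(y) = sup_x {y*x - a*x^2 - b*x} = sup_x {(y-b)*x - a*x^2}
FOC: (y - b) - 2a*x = 0 => x* = (y - b)/(2a)
x* = (-4.1401 + 5)/(2*1) = 0.43
f*(-4.1401) = (y-b)^2/(4a) = (-4.1401 + 5)^2/(4*1)
= 0.7394/4 = 0.1849


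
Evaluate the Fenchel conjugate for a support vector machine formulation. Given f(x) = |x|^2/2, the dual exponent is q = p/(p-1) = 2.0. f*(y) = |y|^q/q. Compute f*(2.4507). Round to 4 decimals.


The conjugate exponent q satisfies 1/p + 1/q = 1.
p = 2, so q = 2/(2 - 1) = 2.0
|y|^q = 2.4507^2.0 = 6.0059
f*(2.4507) = 6.0059 / 2.0 = 3.003


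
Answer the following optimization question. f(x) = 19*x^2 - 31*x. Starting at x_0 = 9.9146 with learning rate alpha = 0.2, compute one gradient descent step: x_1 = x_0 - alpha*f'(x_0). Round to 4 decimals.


We compute the gradient at x_0 and apply the update.
f'(x) = 38*x - 31
f'(9.9146) = 38*9.9146 - 31 = 345.7548
x_1 = 9.9146 - 0.2*345.7548 = -59.2364


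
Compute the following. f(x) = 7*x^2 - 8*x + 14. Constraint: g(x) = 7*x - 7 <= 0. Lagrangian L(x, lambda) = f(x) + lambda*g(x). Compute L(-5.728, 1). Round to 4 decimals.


Step 1: Evaluate f(x).
f(-5.728) = 7*(-5.728)^2 - 8*(-5.728) + 14 = 289.4939
Step 2: Evaluate g(x).
g(-5.728) = 7*-5.728 - 7 = -47.096
Step 3: Compute Lagrangian.
L = 289.4939 + 1*-47.096 = 242.3979


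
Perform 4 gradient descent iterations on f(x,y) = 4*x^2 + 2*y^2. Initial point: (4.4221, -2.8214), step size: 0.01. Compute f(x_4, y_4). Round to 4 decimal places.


Gradient descent on f(x,y) = 4*x^2 + 2*y^2.
Starting point: (4.4221, -2.8214), alpha = 0.01
Step 1: grad_x = 2*4*4.4221 = 35.3768, grad_y = 2*2*-2.8214 = -11.2856
  x_1 = 4.4221 - 0.01*35.3768 = 4.0683
  y_1 = -2.8214 - 0.01*-11.2856 = -2.7085
Step 2: grad_x = 2*4*4.0683 = 32.5467, grad_y = 2*2*-2.7085 = -10.8342
  x_2 = 4.0683 - 0.01*32.5467 = 3.7429
  y_2 = -2.7085 - 0.01*-10.8342 = -2.6002
Step 3: grad_x = 2*4*3.7429 = 29.9429, grad_y = 2*2*-2.6002 = -10.4008
  x_3 = 3.7429 - 0.01*29.9429 = 3.4434
  y_3 = -2.6002 - 0.01*-10.4008 = -2.4962
Step 4: grad_x = 2*4*3.4434 = 27.5475, grad_y = 2*2*-2.4962 = -9.9848
  x_4 = 3.4434 - 0.01*27.5475 = 3.168
  y_4 = -2.4962 - 0.01*-9.9848 = -2.3963
f(3.168, -2.3963) = 4*3.168^2 + 2*(-2.3963)^2 = 51.6289


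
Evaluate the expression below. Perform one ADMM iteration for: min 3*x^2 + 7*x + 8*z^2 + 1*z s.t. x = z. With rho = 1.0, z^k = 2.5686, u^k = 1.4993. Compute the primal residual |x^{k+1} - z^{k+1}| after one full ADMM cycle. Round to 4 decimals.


ADMM iteration with rho = 1.0, z^k = 2.5686, u^k = 1.4993
Step 1: x-update.
Minimize 3*x^2 + 7*x + (1.0/2)*(x - 2.5686 + 1.4993)^2
FOC: (2*3 + 1.0)*x = -7 + 1.0*(2.5686 - 1.4993)
x^{k+1} = -0.8472
Step 2: z-update.
Minimize 8*z^2 + 1*z + (1.0/2)*(-0.8472 - z + 1.4993)^2
FOC: (2*8 + 1.0)*z = -1 + 1.0*(-0.8472 + 1.4993)
z^{k+1} = -0.0205
Step 3: u-update.
u^{k+1} = 1.4993 - 0.8472 + 0.0205 = 0.6725
Step 4: Primal residual = |-0.8472 + 0.0205| = 0.8268


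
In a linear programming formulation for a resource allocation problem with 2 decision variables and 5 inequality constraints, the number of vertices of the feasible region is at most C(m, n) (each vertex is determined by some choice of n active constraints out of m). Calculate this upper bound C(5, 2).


Each vertex corresponds to some choice of n active constraints out of m, so the number of vertices is at most C(m, n) = m! / (n!(m-n)!).
m = 5, n = 2
Numerator: 5 * 4
Denominator: 2! = 2
C(5, 2) = 10


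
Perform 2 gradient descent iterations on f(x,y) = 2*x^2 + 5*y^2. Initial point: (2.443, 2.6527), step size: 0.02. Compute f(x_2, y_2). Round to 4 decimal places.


Gradient descent on f(x,y) = 2*x^2 + 5*y^2.
Starting point: (2.443, 2.6527), alpha = 0.02
Step 1: grad_x = 2*2*2.443 = 9.772, grad_y = 2*5*2.6527 = 26.527
  x_1 = 2.443 - 0.02*9.772 = 2.2476
  y_1 = 2.6527 - 0.02*26.527 = 2.1222
Step 2: grad_x = 2*2*2.2476 = 8.9902, grad_y = 2*5*2.1222 = 21.2216
  x_2 = 2.2476 - 0.02*8.9902 = 2.0678
  y_2 = 2.1222 - 0.02*21.2216 = 1.6977
f(2.0678, 1.6977) = 2*2.0678^2 + 5*1.6977^2 = 22.9626


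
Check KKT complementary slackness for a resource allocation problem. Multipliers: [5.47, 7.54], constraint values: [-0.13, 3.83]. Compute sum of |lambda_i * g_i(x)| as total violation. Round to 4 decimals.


KKT complementary slackness check:
lambda_1 * g_1 = 5.47 * -0.13 = -0.7111
lambda_2 * g_2 = 7.54 * 3.83 = 28.8782
Total violation = 0.7111 + 28.8782 = 29.5893


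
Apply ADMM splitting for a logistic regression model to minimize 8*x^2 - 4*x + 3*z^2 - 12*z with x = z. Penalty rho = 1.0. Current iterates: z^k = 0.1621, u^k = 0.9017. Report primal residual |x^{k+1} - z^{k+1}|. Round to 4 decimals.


ADMM iteration with rho = 1.0, z^k = 0.1621, u^k = 0.9017
Step 1: x-update.
Minimize 8*x^2 - 4*x + (1.0/2)*(x - 0.1621 + 0.9017)^2
FOC: (2*8 + 1.0)*x = 4 + 1.0*(0.1621 - 0.9017)
x^{k+1} = 0.1918
Step 2: z-update.
Minimize 3*z^2 - 12*z + (1.0/2)*(0.1918 - z + 0.9017)^2
FOC: (2*3 + 1.0)*z = 12 + 1.0*(0.1918 + 0.9017)
z^{k+1} = 1.8705
Step 3: u-update.
u^{k+1} = 0.9017 + 0.1918 - 1.8705 = -0.777
Step 4: Primal residual = |0.1918 - 1.8705| = 1.6787


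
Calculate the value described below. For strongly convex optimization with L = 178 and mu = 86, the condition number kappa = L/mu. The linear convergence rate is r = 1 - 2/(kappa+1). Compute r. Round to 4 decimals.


Step 1: Compute the condition number.
kappa = L/mu = 178/86 = 2.0698
Step 2: Compute the convergence rate.
r = 1 - 2/(kappa + 1) = 1 - 2*mu/(L + mu) = (L - mu)/(L + mu) = 92/264 = 0.3485


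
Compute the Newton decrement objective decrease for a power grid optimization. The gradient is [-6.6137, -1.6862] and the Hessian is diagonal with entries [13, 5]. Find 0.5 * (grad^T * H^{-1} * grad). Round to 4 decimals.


Step 1: H is diagonal, so H^(-1) * g = [-0.5087, -0.3372].
Step 2: g^T H^(-1) g = sum_i g_i^2 / H_ii
  = (-6.6137)^2/13 + (-1.6862)^2/5
  = 3.3647 + 0.5687 = 3.9333
Step 3: Objective decrease = 0.5 * g^T H^(-1) g = 1.9667


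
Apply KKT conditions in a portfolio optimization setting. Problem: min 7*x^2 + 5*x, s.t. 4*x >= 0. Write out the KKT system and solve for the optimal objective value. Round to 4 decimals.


Step 1: Try lambda = 0 (constraint inactive).
x_unc = -5/(2*7) = -0.3571
Check: 4*-0.3571 = -1.4284 < 0 -- violated!
Step 2: Constraint must be active: 4*x = 0
x* = 0/4 = 0.0
lambda = (2*7*0.0 + 5)/4 = 1.25
Step 3: Compute optimal value.
f(x*) = 7*0.0^2 + 5*0.0 = 0.0


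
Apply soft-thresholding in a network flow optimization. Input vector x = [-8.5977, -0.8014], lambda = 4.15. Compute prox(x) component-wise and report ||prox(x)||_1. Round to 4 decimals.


Soft-thresholding with lambda = 4.15:
prox(-8.5977) = sign(-8.5977)*max(|-8.5977| - 4.15, 0) = -4.4477
prox(-0.8014) = sign(-0.8014)*max(|-0.8014| - 4.15, 0) = 0.0
prox(x) = [-4.4477, 0.0]
||prox(x)||_1 = 4.4477 + 0.0 = 4.4477


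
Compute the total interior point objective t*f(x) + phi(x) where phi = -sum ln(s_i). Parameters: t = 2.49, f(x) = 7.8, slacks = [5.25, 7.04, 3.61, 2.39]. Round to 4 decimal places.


Step 1: Compute log-barrier.
ln values: [1.6582, 1.9516, 1.2837, 0.8713]
phi = -(1.6582 + 1.9516 + 1.2837 + 0.8713) = -5.7648
Step 2: Compute augmented objective.
t*f(x) = 2.49*7.8 = 19.422
Total = 19.422 - 5.7648 = 13.6572


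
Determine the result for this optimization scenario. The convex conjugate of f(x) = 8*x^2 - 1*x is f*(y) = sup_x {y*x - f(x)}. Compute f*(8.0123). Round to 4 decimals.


f*(y) = sup_x {y*x - a*x^2 - b*x} = sup_x {(y-b)*x - a*x^2}
FOC: (y - b) - 2a*x = 0 => x* = (y - b)/(2a)
x* = (8.0123 + 1)/(2*8) = 0.5633
f*(8.0123) = (y-b)^2/(4a) = (8.0123 + 1)^2/(4*8)
= 81.2216/32 = 2.5382


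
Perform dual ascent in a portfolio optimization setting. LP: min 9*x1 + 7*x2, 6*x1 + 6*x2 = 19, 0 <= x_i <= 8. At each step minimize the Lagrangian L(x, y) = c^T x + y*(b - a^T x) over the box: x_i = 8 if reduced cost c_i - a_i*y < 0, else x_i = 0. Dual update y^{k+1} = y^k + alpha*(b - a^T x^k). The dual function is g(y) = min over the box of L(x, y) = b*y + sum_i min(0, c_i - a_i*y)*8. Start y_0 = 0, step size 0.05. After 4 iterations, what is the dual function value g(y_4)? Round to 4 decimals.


Dual ascent for LP: min 9*x1 + 7*x2, 6*x1 + 6*x2 = 19, 0 <= x_i <= 8
Step 1: y^k = 0.0, reduced costs: (9.0, 7.0)
  x^k = (0.0, 0.0), subgradient = b - a^T x = 19.0
  y^{k+1} = 0.0 + 0.05*19.0 = 0.95
Step 2: y^k = 0.95, reduced costs: (3.3, 1.3)
  x^k = (0.0, 0.0), subgradient = b - a^T x = 19.0
  y^{k+1} = 0.95 + 0.05*19.0 = 1.9
Step 3: y^k = 1.9, reduced costs: (-2.4, -4.4)
  x^k = (8.0, 8.0), subgradient = b - a^T x = -77.0
  y^{k+1} = 1.9 + 0.05*-77.0 = -1.95
Step 4: y^k = -1.95, reduced costs: (20.7, 18.7)
  x^k = (0.0, 0.0), subgradient = b - a^T x = 19.0
  y^{k+1} = -1.95 + 0.05*19.0 = -1.0
Dual objective at y_4 = -1.0: reduced costs (15.0, 13.0), box minimizer x = (0.0, 0.0)
g(y_4) = b*y + (c1 - a1*y)*x1 + (c2 - a2*y)*x2 = 19*(-1.0) + 15.0*0.0 + 13.0*0.0 = -19.0 + 0.0 + 0.0 = -19.0


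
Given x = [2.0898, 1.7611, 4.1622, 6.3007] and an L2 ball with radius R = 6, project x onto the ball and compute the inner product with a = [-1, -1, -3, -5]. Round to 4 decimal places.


Step 1: Compute ||x|| (intermediates to 6 decimals).
||x|| = sqrt(2.0898^2 + 1.7611^2 + 4.1622^2 + 6.3007^2) = 8.030658
Step 2: Project.
Since ||x|| > R, scale = R/||x|| = 6/8.030658 = 0.747137, proj(x) = scale * x
proj(x) = [1.561367, 1.315783, 3.109734, 4.707486]
Step 3: Dot product.
a^T * proj(x) = -1*1.561367 - 1*1.315783 - 3*3.109734 - 5*4.707486 = -35.7438


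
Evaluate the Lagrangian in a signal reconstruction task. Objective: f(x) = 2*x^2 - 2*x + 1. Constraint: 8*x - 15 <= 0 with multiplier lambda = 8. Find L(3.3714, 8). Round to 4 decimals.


Step 1: Evaluate f(x).
f(3.3714) = 2*3.3714^2 - 2*3.3714 + 1 = 16.9899
Step 2: Evaluate g(x).
g(3.3714) = 8*3.3714 - 15 = 11.9712
Step 3: Compute Lagrangian.
L = 16.9899 + 8*11.9712 = 112.7595


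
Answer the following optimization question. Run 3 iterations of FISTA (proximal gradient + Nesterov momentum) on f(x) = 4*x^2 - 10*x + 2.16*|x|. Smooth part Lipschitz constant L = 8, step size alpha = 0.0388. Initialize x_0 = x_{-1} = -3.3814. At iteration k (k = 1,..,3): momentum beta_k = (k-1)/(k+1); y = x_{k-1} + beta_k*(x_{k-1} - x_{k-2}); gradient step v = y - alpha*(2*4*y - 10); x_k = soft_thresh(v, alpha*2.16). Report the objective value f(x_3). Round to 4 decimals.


FISTA on f(x) = 4*x^2 - 10*x + 2.16*|x|
L = 8, alpha = 0.0388
Iteration 1: beta = 0.0, y = -3.3814 + 0.0*(-3.3814 + 3.3814) = -3.3814
  grad(y) = -37.0512, v = y - alpha*grad = -1.9438
  prox(v) = soft_thresh(-1.9438, 0.0838) = -1.86
Iteration 2: beta = 0.3333, y = -1.86 + 0.3333*(-1.86 + 3.3814) = -1.3529
  grad(y) = -20.823, v = y - alpha*grad = -0.5449
  prox(v) = soft_thresh(-0.5449, 0.0838) = -0.4611
Iteration 3: beta = 0.5, y = -0.4611 + 0.5*(-0.4611 + 1.86) = 0.2383
  grad(y) = -8.0936, v = y - alpha*grad = 0.5523
  prox(v) = soft_thresh(0.5523, 0.0838) = 0.4685
f(x_3) = 4*0.4685^2 - 10*0.4685 + 2.16*|0.4685| = -2.7952


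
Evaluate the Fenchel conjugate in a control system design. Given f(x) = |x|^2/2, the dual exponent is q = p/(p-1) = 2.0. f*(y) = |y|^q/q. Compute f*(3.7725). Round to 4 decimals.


The conjugate exponent q satisfies 1/p + 1/q = 1.
p = 2, so q = 2/(2 - 1) = 2.0
|y|^q = 3.7725^2.0 = 14.2318
f*(3.7725) = 14.2318 / 2.0 = 7.1159


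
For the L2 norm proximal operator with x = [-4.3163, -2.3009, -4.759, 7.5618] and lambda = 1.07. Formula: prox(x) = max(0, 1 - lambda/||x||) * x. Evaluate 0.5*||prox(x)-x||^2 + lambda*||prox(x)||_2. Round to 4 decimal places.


Step 1: Compute ||x||.
||x|| = 10.1859
Step 2: Compute scaling factor.
scale = max(0, 1 - 1.07/10.1859) = 0.895
Step 3: prox(x) = [-3.8629, -2.0592, -4.2591, 6.7675]
||prox(x)|| = 9.1159
Step 4: Proximal objective.
0.5*||prox-x||^2 = 0.5725
lambda*||prox|| = 9.754
Total = 10.3265


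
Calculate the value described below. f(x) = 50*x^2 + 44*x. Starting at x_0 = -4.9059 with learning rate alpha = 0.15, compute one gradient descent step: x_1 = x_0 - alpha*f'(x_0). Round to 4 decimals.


We compute the gradient at x_0 and apply the update.
f'(x) = 100*x + 44
f'(-4.9059) = 100*-4.9059 + 44 = -446.59
x_1 = -4.9059 - 0.15*-446.59 = 62.0826


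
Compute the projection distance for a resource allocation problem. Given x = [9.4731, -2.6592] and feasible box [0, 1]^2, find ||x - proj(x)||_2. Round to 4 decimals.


Project each component onto [0, 1].
clip(9.4731) = 1.0, clip(-2.6592) = 0.0
Projection = [1.0, 0.0]
Squared diffs: [71.7934, 7.0713]
Distance = sqrt(78.8647) = 8.8806


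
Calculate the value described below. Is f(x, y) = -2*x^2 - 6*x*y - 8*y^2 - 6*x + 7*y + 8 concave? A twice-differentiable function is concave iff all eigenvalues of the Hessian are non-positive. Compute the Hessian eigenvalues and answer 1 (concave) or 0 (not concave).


The Hessian of f(x,y) = -2*x^2 - 6*x*y - 8*y^2 - 6*x + 7*y + 8 is:
H = [[-4, -6], [-6, -16]]
Trace = -4 - 16 = -20
Determinant = -4*-16 - (-6)^2 = 28
Discriminant = (-20)^2 - 4*28 = 288.0
Eigenvalues: lambda_1 = -18.4853, lambda_2 = -1.5147
The function is concave.

1


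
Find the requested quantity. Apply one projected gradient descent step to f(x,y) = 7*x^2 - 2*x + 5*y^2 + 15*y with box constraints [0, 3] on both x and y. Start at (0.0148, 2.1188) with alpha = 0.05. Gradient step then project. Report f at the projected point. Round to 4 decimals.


Step 1: Compute gradient at (0.0148, 2.1188).
grad_x = 2*7*0.0148 - 2 = -1.7928
grad_y = 2*5*2.1188 + 15 = 36.188
Step 2: Gradient step.
x_raw = 0.0148 - 0.05*-1.7928 = 0.1044
y_raw = 2.1188 - 0.05*36.188 = 0.3094
Step 3: Project onto [0, 3].
x_proj = clip(0.1044) = 0.1044
y_proj = clip(0.3094) = 0.3094
Step 4: Evaluate f.
f(0.1044, 0.3094) = 4.9871


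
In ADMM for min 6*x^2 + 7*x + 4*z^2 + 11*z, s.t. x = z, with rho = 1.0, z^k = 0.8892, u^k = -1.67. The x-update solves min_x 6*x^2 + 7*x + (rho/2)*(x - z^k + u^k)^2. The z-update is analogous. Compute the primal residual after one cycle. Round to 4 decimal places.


ADMM iteration with rho = 1.0, z^k = 0.8892, u^k = -1.67
Step 1: x-update.
Minimize 6*x^2 + 7*x + (1.0/2)*(x - 0.8892 - 1.67)^2
FOC: (2*6 + 1.0)*x = -7 + 1.0*(0.8892 + 1.67)
x^{k+1} = -0.3416
Step 2: z-update.
Minimize 4*z^2 + 11*z + (1.0/2)*(-0.3416 - z - 1.67)^2
FOC: (2*4 + 1.0)*z = -11 + 1.0*(-0.3416 - 1.67)
z^{k+1} = -1.4457
Step 3: u-update.
u^{k+1} = -1.67 - 0.3416 + 1.4457 = -0.5659
Step 4: Primal residual = |-0.3416 + 1.4457| = 1.1041


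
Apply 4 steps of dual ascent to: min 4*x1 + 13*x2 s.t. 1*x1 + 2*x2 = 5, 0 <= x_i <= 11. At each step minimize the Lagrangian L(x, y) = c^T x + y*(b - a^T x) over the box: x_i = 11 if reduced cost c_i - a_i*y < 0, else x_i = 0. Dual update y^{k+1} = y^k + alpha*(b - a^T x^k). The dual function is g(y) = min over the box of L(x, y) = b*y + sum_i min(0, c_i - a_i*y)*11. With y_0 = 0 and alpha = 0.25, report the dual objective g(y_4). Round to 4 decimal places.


Dual ascent for LP: min 4*x1 + 13*x2, 1*x1 + 2*x2 = 5, 0 <= x_i <= 11
Step 1: y^k = 0.0, reduced costs: (4.0, 13.0)
  x^k = (0.0, 0.0), subgradient = b - a^T x = 5.0
  y^{k+1} = 0.0 + 0.25*5.0 = 1.25
Step 2: y^k = 1.25, reduced costs: (2.75, 10.5)
  x^k = (0.0, 0.0), subgradient = b - a^T x = 5.0
  y^{k+1} = 1.25 + 0.25*5.0 = 2.5
Step 3: y^k = 2.5, reduced costs: (1.5, 8.0)
  x^k = (0.0, 0.0), subgradient = b - a^T x = 5.0
  y^{k+1} = 2.5 + 0.25*5.0 = 3.75
Step 4: y^k = 3.75, reduced costs: (0.25, 5.5)
  x^k = (0.0, 0.0), subgradient = b - a^T x = 5.0
  y^{k+1} = 3.75 + 0.25*5.0 = 5.0
Dual objective at y_4 = 5.0: reduced costs (-1.0, 3.0), box minimizer x = (11.0, 0.0)
g(y_4) = b*y + (c1 - a1*y)*x1 + (c2 - a2*y)*x2 = 5*5.0 + (-1.0)*11.0 + 3.0*0.0 = 25.0 - 11.0 + 0.0 = 14.0


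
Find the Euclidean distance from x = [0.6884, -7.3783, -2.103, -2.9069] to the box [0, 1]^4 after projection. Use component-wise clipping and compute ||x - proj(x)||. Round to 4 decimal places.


Project each component onto [0, 1].
clip(0.6884) = 0.6884, clip(-7.3783) = 0.0, clip(-2.103) = 0.0, clip(-2.9069) = 0.0
Projection = [0.6884, 0.0, 0.0, 0.0]
Squared diffs: [0.0, 54.4393, 4.4226, 8.4501]
Distance = sqrt(67.312) = 8.2044


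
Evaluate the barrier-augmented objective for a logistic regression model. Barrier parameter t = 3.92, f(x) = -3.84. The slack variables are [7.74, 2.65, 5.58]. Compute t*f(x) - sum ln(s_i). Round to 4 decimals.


Step 1: Compute log-barrier.
ln values: [2.0464, 0.9746, 1.7192]
phi = -(2.0464 + 0.9746 + 1.7192) = -4.7402
Step 2: Compute augmented objective.
t*f(x) = 3.92*-3.84 = -15.0528
Total = -15.0528 - 4.7402 = -19.793


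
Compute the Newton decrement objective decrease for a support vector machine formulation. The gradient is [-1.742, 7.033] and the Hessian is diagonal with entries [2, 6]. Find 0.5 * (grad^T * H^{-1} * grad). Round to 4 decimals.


Step 1: H is diagonal, so H^(-1) * g = [-0.871, 1.1722].
Step 2: g^T H^(-1) g = sum_i g_i^2 / H_ii
  = (-1.742)^2/2 + (7.033)^2/6
  = 1.5173 + 8.2438 = 9.7611
Step 3: Objective decrease = 0.5 * g^T H^(-1) g = 4.8806


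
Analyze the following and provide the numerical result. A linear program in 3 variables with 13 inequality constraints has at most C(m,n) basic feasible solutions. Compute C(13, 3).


Each vertex corresponds to some choice of n active constraints out of m, so the number of vertices is at most C(m, n) = m! / (n!(m-n)!).
m = 13, n = 3
Numerator: 13 * 12 * 11
Denominator: 3! = 6
C(13, 3) = 286


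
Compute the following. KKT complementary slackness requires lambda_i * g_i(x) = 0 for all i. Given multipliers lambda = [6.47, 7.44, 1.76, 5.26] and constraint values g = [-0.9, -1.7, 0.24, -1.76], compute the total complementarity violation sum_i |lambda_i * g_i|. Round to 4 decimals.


KKT complementary slackness check:
lambda_1 * g_1 = 6.47 * -0.9 = -5.823
lambda_2 * g_2 = 7.44 * -1.7 = -12.648
lambda_3 * g_3 = 1.76 * 0.24 = 0.4224
lambda_4 * g_4 = 5.26 * -1.76 = -9.2576
Total violation = 5.823 + 12.648 + 0.4224 + 9.2576 = 28.151


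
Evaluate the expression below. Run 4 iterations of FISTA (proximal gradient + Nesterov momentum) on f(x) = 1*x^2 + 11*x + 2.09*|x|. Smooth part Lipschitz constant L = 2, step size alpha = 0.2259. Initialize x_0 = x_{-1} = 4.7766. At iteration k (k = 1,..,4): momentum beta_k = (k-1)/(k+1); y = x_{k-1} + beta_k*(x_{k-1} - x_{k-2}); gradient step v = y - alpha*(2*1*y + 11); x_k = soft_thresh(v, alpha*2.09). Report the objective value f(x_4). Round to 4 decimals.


FISTA on f(x) = 1*x^2 + 11*x + 2.09*|x|
L = 2, alpha = 0.2259
Iteration 1: beta = 0.0, y = 4.7766 + 0.0*(4.7766 - 4.7766) = 4.7766
  grad(y) = 20.5532, v = y - alpha*grad = 0.1336
  prox(v) = soft_thresh(0.1336, 0.4721) = 0.0
Iteration 2: beta = 0.3333, y = 0.0 + 0.3333*(0.0 - 4.7766) = -1.5922
  grad(y) = 7.8156, v = y - alpha*grad = -3.3577
  prox(v) = soft_thresh(-3.3577, 0.4721) = -2.8856
Iteration 3: beta = 0.5, y = -2.8856 + 0.5*(-2.8856 - 0.0) = -4.3284
  grad(y) = 2.3432, v = y - alpha*grad = -4.8577
  prox(v) = soft_thresh(-4.8577, 0.4721) = -4.3856
Iteration 4: beta = 0.6, y = -4.3856 + 0.6*(-4.3856 + 2.8856) = -5.2856
  grad(y) = 0.4288, v = y - alpha*grad = -5.3825
  prox(v) = soft_thresh(-5.3825, 0.4721) = -4.9103
f(x_4) = 1*(-4.9103)^2 + 11*(-4.9103) + 2.09*|-4.9103| = -19.6397


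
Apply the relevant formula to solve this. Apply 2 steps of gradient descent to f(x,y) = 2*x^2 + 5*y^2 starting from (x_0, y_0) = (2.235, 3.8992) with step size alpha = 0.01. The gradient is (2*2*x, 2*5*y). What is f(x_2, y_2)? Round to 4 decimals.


Gradient descent on f(x,y) = 2*x^2 + 5*y^2.
Starting point: (2.235, 3.8992), alpha = 0.01
Step 1: grad_x = 2*2*2.235 = 8.94, grad_y = 2*5*3.8992 = 38.992
  x_1 = 2.235 - 0.01*8.94 = 2.1456
  y_1 = 3.8992 - 0.01*38.992 = 3.5093
Step 2: grad_x = 2*2*2.1456 = 8.5824, grad_y = 2*5*3.5093 = 35.0928
  x_2 = 2.1456 - 0.01*8.5824 = 2.0598
  y_2 = 3.5093 - 0.01*35.0928 = 3.1584
f(2.0598, 3.1584) = 2*2.0598^2 + 5*3.1584^2 = 58.3613


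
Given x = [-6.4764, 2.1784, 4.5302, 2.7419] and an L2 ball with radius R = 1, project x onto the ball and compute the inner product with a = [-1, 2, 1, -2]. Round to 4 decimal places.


Step 1: Compute ||x|| (intermediates to 6 decimals).
||x|| = sqrt((-6.4764)^2 + 2.1784^2 + 4.5302^2 + 2.7419^2) = 8.644646
Step 2: Project.
Since ||x|| > R, scale = R/||x|| = 1/8.644646 = 0.115679, proj(x) = scale * x
proj(x) = [-0.749183, 0.251995, 0.524049, 0.31718]
Step 3: Dot product.
a^T * proj(x) = -1*(-0.749183) + 2*0.251995 + 1*0.524049 - 2*0.31718 = 1.1429


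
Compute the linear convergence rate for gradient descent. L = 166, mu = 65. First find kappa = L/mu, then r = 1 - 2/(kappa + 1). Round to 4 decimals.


Step 1: Compute the condition number.
kappa = L/mu = 166/65 = 2.5538
Step 2: Compute the convergence rate.
r = 1 - 2/(kappa + 1) = 1 - 2*mu/(L + mu) = (L - mu)/(L + mu) = 101/231 = 0.4372


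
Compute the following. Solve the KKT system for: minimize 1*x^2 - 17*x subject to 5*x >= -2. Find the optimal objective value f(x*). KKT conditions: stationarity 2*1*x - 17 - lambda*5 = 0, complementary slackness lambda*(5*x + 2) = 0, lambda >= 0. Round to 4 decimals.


Step 1: Try lambda = 0 (constraint inactive).
Stationarity: 2*1*x - 17 = 0
x* = 17/(2*1) = 8.5
Check constraint: 5*8.5 = 42.5 >= -2 -- satisfied.
Step 2: Compute optimal value.
f(x*) = 1*8.5^2 - 17*8.5 = -72.25
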